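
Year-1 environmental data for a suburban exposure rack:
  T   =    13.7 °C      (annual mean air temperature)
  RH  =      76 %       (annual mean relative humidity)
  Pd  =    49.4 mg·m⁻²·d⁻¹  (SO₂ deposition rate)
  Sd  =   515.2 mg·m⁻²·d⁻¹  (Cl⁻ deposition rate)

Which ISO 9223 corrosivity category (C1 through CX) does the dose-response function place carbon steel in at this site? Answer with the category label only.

carbon steel: T>10 °C ⇒ hinge -0.054·(13.7−10) = -0.1998
  sulphur-dioxide contribution → 50.36 μm/a
  chloride contribution → 104 μm/a
  total first-year rate 154.4 μm/a
ISO 9223 Table 2 (carbon steel): 80 < 154 ≤ 200 μm/a ⇒ C5

C5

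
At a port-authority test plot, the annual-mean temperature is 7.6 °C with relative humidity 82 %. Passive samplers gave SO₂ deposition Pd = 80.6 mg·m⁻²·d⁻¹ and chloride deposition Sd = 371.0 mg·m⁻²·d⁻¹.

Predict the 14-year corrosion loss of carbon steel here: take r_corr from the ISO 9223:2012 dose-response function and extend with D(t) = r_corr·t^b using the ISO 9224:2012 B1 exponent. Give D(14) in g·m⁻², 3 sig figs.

D(14) = 4.48e+03 g·m⁻²

carbon steel: temperature factor f = +0.150·(-2.4) = -0.3600
  SO₂ term: 1.77·80.6^0.52·exp(0.02·82-0.3600) = 62.4
  Cl⁻ term: 0.102·371.0^0.62·exp(0.033·82+0.04·7.6) = 81.07
  r_corr = 62.4 + 81.07 = 143.5 μm/a
Power-law: D(14) = r_corr · 14^0.523
  D(14) = 143.5 × 14^0.523 = 143.5 × 3.976 = 570.4 μm
  Mass loss = 570.4 μm × 7.85 g/cm³ = 4477 g·m⁻²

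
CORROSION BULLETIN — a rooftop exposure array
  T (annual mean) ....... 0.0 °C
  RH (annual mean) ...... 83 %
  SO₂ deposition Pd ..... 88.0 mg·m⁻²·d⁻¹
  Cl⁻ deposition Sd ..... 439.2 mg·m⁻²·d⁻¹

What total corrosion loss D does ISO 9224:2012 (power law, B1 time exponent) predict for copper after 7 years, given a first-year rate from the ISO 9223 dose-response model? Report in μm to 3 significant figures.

copper: temperature factor f = +0.126·(-10.0) = -1.2600
  SO₂ term: 0.0053·88.0^0.26·exp(0.059·83-1.2600) = 0.6447
  Sd branch = 0.01025·Sd^0.27·e^(0.036·RH+0.049·T) = 1.052 μm/a
  r_corr = 0.6447 + 1.052 = 1.696 μm/a
ISO 9224: D(t) = r_corr · t^b with b = 0.667 (copper, B1)
  D(7) = 1.696 × 7^0.667 = 1.696 × 3.662 = 6.212 μm

D(7) = 6.21 μm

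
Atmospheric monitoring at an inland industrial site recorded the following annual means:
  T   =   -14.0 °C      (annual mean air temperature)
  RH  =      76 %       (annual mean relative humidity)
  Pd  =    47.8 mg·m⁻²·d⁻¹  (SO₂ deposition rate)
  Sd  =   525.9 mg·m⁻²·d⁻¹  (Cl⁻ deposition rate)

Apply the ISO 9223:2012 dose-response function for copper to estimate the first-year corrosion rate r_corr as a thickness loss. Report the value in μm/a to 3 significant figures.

r_corr = 0.495 μm/a

copper: f(T) = +0.126·(T−10) [T≤10 °C] = -3.0240
  SO₂ term: 0.0053·47.8^0.26·exp(0.059·76-3.0240) = 0.06237
  Sd branch = 0.01025·Sd^0.27·e^(0.036·RH+0.049·T) = 0.4322 μm/a
  r_corr = 0.06237 + 0.4322 = 0.4946 μm/a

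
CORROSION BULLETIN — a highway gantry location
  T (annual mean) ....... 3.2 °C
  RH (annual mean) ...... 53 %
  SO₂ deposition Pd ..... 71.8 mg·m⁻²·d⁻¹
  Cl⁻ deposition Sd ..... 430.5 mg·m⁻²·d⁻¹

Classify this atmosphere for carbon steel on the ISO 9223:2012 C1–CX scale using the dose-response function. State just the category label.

C3

carbon steel: T≤10 °C ⇒ hinge +0.150·(3.2−10) = -1.0200
  SO₂ term: 1.77·71.8^0.52·exp(0.02·53-1.0200) = 17
  Sd branch = 0.102·Sd^0.62·e^(0.033·RH+0.04·T) = 28.63 μm/a
  sum: 17 + 28.63 → r_corr = 45.63 μm/a
45.6 μm/a falls in (25, 50] for carbon steel → category C3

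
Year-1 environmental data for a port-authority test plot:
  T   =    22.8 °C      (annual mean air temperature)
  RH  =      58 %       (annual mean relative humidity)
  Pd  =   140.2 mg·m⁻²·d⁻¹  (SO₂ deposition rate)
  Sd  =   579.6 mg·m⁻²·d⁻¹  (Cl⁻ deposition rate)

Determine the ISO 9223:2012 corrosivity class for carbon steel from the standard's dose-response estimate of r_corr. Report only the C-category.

C5

carbon steel: T>10 °C ⇒ hinge -0.054·(22.8−10) = -0.6912
  Pd branch = 1.77·Pd^0.52·e^(0.02·RH+f) = 36.97 μm/a
  Cl⁻ term: 0.102·579.6^0.62·exp(0.033·58+0.04·22.8) = 88.93
  sum: 36.97 + 88.93 → r_corr = 125.9 μm/a
Category bounds: 80…200 μm/a bracket r_corr ⇒ C5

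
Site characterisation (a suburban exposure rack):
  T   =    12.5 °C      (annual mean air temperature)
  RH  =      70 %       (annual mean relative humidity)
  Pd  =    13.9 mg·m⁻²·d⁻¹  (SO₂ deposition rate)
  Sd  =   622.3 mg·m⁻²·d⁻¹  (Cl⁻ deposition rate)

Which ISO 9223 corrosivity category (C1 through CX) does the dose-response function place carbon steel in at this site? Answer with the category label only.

C5

carbon steel: T>10 °C ⇒ hinge -0.054·(12.5−10) = -0.1350
  sulphur-dioxide contribution → 24.64 μm/a
  chloride contribution → 91.46 μm/a
  total first-year rate 116.1 μm/a
ISO 9223 Table 2 (carbon steel): 80 < 116 ≤ 200 μm/a ⇒ C5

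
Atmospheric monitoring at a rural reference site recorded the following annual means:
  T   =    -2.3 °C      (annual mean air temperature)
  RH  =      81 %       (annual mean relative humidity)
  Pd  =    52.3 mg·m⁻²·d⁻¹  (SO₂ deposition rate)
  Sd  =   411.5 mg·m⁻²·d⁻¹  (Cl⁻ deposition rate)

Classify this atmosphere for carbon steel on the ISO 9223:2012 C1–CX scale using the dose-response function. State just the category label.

carbon steel: f(T) = +0.150·(T−10) [T≤10 °C] = -1.8450
  Pd branch = 1.77·Pd^0.52·e^(0.02·RH+f) = 11.06 μm/a
  Cl⁻ term: 0.102·411.5^0.62·exp(0.033·81+0.04·-2.3) = 56.29
  r_corr = 11.06 + 56.29 = 67.35 μm/a
67.4 μm/a falls in (50, 80] for carbon steel → category C4

C4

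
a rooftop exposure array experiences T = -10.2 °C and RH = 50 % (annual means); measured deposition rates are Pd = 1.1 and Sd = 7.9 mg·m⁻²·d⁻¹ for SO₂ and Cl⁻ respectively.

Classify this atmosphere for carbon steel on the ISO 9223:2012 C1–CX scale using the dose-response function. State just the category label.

carbon steel: f(T) = +0.150·(T−10) [T≤10 °C] = -3.0300
  SO₂ term: 1.77·1.1^0.52·exp(0.02·50-3.0300) = 0.2443
  Cl⁻ term: 0.102·7.9^0.62·exp(0.033·50+0.04·-10.2) = 1.272
  sum: 0.2443 + 1.272 → r_corr = 1.516 μm/a
Category bounds: 1.3…25 μm/a bracket r_corr ⇒ C2

C2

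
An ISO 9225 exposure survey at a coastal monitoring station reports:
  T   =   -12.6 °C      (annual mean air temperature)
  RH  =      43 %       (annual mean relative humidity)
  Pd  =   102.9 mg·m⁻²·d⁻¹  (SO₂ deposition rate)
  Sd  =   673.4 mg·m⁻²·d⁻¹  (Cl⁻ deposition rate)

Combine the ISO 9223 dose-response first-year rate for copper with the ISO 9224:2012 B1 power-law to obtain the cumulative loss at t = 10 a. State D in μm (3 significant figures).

D(10) = 0.761 μm

copper: temperature factor f = +0.126·(-22.6) = -2.8476
  sulphur-dioxide contribution → 0.01296 μm/a
  chloride contribution → 0.1508 μm/a
  ⇒ r_corr(copper) = 0.1638 μm/a
Power-law: D(10) = r_corr · 10^0.667
  D(10) = 0.1638 × 10^0.667 = 0.1638 × 4.645 = 0.7609 μm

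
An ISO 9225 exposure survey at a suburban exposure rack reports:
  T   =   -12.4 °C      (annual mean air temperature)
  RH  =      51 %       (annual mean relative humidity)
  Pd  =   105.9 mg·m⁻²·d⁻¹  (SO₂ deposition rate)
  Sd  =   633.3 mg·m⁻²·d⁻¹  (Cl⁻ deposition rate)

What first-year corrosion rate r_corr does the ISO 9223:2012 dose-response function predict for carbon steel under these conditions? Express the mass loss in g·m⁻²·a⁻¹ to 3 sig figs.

r_corr = 158 g·m⁻²·a⁻¹

carbon steel: T≤10 °C ⇒ hinge +0.150·(-12.4−10) = -3.3600
  sulphur-dioxide contribution → 1.926 μm/a
  chloride contribution → 18.24 μm/a
  ⇒ r_corr(carbon steel) = 20.17 μm/a
Convert to mass loss: 20.17 μm/a × 7.85 g/cm³ = 158.3 g·m⁻²·a⁻¹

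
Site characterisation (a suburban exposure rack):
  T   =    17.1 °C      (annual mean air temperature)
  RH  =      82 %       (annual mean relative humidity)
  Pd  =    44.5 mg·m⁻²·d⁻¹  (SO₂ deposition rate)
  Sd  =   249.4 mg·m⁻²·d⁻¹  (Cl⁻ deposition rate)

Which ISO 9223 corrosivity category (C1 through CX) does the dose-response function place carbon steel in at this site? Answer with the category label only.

C5

carbon steel: temperature factor f = -0.054·(7.1) = -0.3834
  sulphur-dioxide contribution → 44.76 μm/a
  chloride contribution → 92.67 μm/a
  total first-year rate 137.4 μm/a
Category bounds: 80…200 μm/a bracket r_corr ⇒ C5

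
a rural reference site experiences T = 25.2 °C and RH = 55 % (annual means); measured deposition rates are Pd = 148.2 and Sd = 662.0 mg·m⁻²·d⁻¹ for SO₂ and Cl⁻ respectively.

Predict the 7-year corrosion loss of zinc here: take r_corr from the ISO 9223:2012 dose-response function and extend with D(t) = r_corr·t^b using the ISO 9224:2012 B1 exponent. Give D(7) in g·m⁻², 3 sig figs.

D(7) = 343 g·m⁻²

zinc: temperature factor f = -0.071·(15.2) = -1.0792
  sulphur-dioxide contribution → 0.4964 μm/a
  chloride contribution → 9.382 μm/a
  ⇒ r_corr(zinc) = 9.878 μm/a
Power-law: D(7) = r_corr · 7^0.813
  D(7) = 9.878 × 7^0.813 = 9.878 × 4.865 = 48.05 μm
  Mass loss = 48.05 μm × 7.14 g/cm³ = 343.1 g·m⁻²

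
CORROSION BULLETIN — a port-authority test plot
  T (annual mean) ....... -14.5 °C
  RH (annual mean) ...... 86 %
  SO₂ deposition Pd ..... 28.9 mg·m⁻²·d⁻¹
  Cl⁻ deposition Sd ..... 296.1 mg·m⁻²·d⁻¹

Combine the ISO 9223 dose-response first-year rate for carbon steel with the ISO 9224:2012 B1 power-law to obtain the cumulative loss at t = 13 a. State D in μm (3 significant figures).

D(13) = 133 μm

carbon steel: f(T) = +0.150·(T−10) [T≤10 °C] = -3.6750
  sulphur-dioxide contribution → 1.441 μm/a
  chloride contribution → 33.23 μm/a
  total first-year rate 34.67 μm/a
ISO 9224: D(t) = r_corr · t^b with b = 0.523 (carbon steel, B1)
  D(13) = 34.67 × 13^0.523 = 34.67 × 3.825 = 132.6 μm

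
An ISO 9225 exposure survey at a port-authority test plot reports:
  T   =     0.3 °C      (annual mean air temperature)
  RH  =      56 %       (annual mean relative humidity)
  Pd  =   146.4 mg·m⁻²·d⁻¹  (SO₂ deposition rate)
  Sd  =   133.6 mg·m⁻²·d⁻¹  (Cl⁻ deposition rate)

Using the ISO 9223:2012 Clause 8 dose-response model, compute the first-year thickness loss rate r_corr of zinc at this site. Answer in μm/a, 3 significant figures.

r_corr = 1.51 μm/a

zinc: f(T) = +0.038·(T−10) [T≤10 °C] = -0.3686
  Pd branch = 0.0129·Pd^0.44·e^(0.046·RH+f) = 1.052 μm/a
  Sd branch = 0.0175·Sd^0.57·e^(0.008·RH+0.085·T) = 0.4575 μm/a
  r_corr = 1.052 + 0.4575 = 1.51 μm/a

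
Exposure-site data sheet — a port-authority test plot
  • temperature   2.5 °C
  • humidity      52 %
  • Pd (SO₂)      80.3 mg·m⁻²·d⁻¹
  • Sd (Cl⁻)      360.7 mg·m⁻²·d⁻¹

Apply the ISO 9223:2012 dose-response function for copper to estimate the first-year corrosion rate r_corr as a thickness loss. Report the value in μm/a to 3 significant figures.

copper: temperature factor f = +0.126·(-7.5) = -0.9450
  sulphur-dioxide contribution → 0.1385 μm/a
  chloride contribution → 0.3693 μm/a
  ⇒ r_corr(copper) = 0.5078 μm/a

r_corr = 0.508 μm/a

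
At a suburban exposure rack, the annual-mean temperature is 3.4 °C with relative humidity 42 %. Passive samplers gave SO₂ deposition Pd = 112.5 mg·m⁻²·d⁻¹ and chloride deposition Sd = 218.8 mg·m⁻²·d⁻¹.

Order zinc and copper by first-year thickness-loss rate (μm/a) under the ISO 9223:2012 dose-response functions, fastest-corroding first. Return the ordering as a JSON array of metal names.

["zinc", "copper"]

zinc: temperature factor f = +0.038·(-6.6) = -0.2508
  sulphur-dioxide contribution → 0.5536 μm/a
  chloride contribution → 0.7052 μm/a
  total first-year rate 1.259 μm/a
copper: T≤10 °C ⇒ hinge +0.126·(3.4−10) = -0.8316
  sulphur-dioxide contribution → 0.09389 μm/a
  chloride contribution → 0.2353 μm/a
  ⇒ r_corr(copper) = 0.3291 μm/a
Ordering by μm/a: zinc (1.26) > copper (0.329)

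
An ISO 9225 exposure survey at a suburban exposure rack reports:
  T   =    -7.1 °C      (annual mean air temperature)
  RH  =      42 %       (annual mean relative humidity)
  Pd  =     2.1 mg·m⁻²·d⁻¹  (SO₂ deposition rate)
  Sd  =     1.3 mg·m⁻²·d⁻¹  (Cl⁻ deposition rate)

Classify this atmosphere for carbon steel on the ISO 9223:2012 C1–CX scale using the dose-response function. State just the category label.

carbon steel: T≤10 °C ⇒ hinge +0.150·(-7.1−10) = -2.5650
  Pd branch = 1.77·Pd^0.52·e^(0.02·RH+f) = 0.4638 μm/a
  Cl⁻ term: 0.102·1.3^0.62·exp(0.033·42+0.04·-7.1) = 0.3613
  r_corr = 0.4638 + 0.3613 = 0.8251 μm/a
0.825 μm/a falls in (0, 1.3] for carbon steel → category C1

C1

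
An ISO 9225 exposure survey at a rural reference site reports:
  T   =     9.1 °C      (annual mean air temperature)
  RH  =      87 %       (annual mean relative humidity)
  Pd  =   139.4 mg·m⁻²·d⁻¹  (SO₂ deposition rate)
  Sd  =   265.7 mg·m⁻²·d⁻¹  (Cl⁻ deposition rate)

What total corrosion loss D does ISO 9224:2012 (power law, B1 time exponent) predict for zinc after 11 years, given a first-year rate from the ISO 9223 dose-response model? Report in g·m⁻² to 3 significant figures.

zinc: T≤10 °C ⇒ hinge +0.038·(9.1−10) = -0.0342
  Pd branch = 0.0129·Pd^0.44·e^(0.046·RH+f) = 5.988 μm/a
  Sd branch = 0.0175·Sd^0.57·e^(0.008·RH+0.085·T) = 1.833 μm/a
  sum: 5.988 + 1.833 → r_corr = 7.821 μm/a
ISO 9224: D(t) = r_corr · t^b with b = 0.813 (zinc, B1)
  D(11) = 7.821 × 11^0.813 = 7.821 × 7.025 = 54.94 μm
  Mass loss = 54.94 μm × 7.14 g/cm³ = 392.3 g·m⁻²

D(11) = 392 g·m⁻²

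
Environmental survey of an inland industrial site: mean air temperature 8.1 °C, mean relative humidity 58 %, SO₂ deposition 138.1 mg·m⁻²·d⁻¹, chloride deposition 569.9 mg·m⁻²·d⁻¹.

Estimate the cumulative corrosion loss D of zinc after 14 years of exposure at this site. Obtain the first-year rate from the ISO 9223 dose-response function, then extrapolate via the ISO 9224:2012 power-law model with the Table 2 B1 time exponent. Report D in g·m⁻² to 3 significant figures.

D(14) = 218 g·m⁻²

zinc: f(T) = +0.038·(T−10) [T≤10 °C] = -0.0722
  sulphur-dioxide contribution → 1.512 μm/a
  chloride contribution → 2.062 μm/a
  ⇒ r_corr(zinc) = 3.575 μm/a
Power-law: D(14) = r_corr · 14^0.813
  D(14) = 3.575 × 14^0.813 = 3.575 × 8.547 = 30.55 μm
  Mass loss = 30.55 μm × 7.14 g/cm³ = 218.1 g·m⁻²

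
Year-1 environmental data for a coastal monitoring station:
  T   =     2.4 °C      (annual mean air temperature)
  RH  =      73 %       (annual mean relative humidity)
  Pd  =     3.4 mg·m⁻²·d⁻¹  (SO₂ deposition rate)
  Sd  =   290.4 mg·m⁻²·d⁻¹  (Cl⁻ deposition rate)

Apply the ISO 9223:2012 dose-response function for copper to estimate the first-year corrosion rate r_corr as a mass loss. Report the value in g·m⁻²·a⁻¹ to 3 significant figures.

copper: T≤10 °C ⇒ hinge +0.126·(2.4−10) = -0.9576
  SO₂ term: 0.0053·3.4^0.26·exp(0.059·73-0.9576) = 0.2075
  Sd branch = 0.01025·Sd^0.27·e^(0.036·RH+0.049·T) = 0.7381 μm/a
  sum: 0.2075 + 0.7381 → r_corr = 0.9457 μm/a
Convert to mass loss: 0.9457 μm/a × 8.96 g/cm³ = 8.473 g·m⁻²·a⁻¹

r_corr = 8.47 g·m⁻²·a⁻¹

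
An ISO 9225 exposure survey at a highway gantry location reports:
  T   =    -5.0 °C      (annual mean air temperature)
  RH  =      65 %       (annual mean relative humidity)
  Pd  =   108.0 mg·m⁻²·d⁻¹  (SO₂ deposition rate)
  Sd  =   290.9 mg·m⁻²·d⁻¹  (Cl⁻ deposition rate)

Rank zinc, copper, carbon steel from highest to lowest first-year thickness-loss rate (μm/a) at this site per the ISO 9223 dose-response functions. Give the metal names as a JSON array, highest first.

zinc: f(T) = +0.038·(T−10) [T≤10 °C] = -0.5700
  Pd branch = 0.0129·Pd^0.44·e^(0.046·RH+f) = 1.138 μm/a
  Cl⁻ term: 0.0175·290.9^0.57·exp(0.008·65+0.085·-5.0) = 0.4882
  r_corr = 1.138 + 0.4882 = 1.627 μm/a
copper: temperature factor f = +0.126·(-15.0) = -1.8900
  Pd branch = 0.0053·Pd^0.26·e^(0.059·RH+f) = 0.1252 μm/a
  Sd branch = 0.01025·Sd^0.27·e^(0.036·RH+0.049·T) = 0.3853 μm/a
  r_corr = 0.1252 + 0.3853 = 0.5105 μm/a
carbon steel: f(T) = +0.150·(T−10) [T≤10 °C] = -2.2500
  SO₂ term: 1.77·108.0^0.52·exp(0.02·65-2.2500) = 7.812
  Sd branch = 0.102·Sd^0.62·e^(0.033·RH+0.04·T) = 24.03 μm/a
  sum: 7.812 + 24.03 → r_corr = 31.85 μm/a
Ordering by μm/a: carbon steel (31.8) > zinc (1.63) > copper (0.511)

["carbon steel", "zinc", "copper"]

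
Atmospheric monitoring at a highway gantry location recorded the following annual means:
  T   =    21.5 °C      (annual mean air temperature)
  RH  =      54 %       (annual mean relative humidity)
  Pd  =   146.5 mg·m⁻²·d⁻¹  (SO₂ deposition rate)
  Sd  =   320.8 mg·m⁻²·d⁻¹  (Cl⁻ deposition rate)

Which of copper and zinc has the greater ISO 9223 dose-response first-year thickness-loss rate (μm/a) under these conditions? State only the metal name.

copper: f(T) = -0.080·(T−10) [T>10 °C] = -0.9200
  Pd branch = 0.0053·Pd^0.26·e^(0.059·RH+f) = 0.1869 μm/a
  Cl⁻ term: 0.01025·320.8^0.27·exp(0.036·54+0.049·21.5) = 0.9754
  r_corr = 0.1869 + 0.9754 = 1.162 μm/a
zinc: f(T) = -0.071·(T−10) [T>10 °C] = -0.8165
  Pd branch = 0.0129·Pd^0.44·e^(0.046·RH+f) = 0.6134 μm/a
  Cl⁻ term: 0.0175·320.8^0.57·exp(0.008·54+0.085·21.5) = 4.497
  r_corr = 0.6134 + 4.497 = 5.11 μm/a
Ordering by μm/a: zinc (5.11) > copper (1.16)

zinc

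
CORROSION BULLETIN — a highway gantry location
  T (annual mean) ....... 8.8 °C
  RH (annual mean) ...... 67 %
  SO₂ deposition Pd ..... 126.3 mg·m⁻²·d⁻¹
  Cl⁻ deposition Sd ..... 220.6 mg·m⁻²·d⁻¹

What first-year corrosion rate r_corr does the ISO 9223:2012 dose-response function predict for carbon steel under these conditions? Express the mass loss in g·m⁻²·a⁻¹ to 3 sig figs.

r_corr = 844 g·m⁻²·a⁻¹

carbon steel: f(T) = +0.150·(T−10) [T≤10 °C] = -0.1800
  Pd branch = 1.77·Pd^0.52·e^(0.02·RH+f) = 69.9 μm/a
  Sd branch = 0.102·Sd^0.62·e^(0.033·RH+0.04·T) = 37.56 μm/a
  r_corr = 69.9 + 37.56 = 107.5 μm/a
Convert to mass loss: 107.5 μm/a × 7.85 g/cm³ = 843.6 g·m⁻²·a⁻¹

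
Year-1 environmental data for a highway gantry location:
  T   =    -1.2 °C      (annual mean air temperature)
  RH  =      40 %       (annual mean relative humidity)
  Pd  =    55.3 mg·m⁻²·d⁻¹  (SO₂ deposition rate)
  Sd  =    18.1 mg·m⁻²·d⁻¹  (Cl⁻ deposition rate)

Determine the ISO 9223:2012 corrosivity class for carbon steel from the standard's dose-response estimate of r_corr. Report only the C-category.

carbon steel: temperature factor f = +0.150·(-11.2) = -1.6800
  SO₂ term: 1.77·55.3^0.52·exp(0.02·40-1.6800) = 5.916
  Cl⁻ term: 0.102·18.1^0.62·exp(0.033·40+0.04·-1.2) = 2.192
  r_corr = 5.916 + 2.192 = 8.107 μm/a
8.11 μm/a falls in (1.3, 25] for carbon steel → category C2

C2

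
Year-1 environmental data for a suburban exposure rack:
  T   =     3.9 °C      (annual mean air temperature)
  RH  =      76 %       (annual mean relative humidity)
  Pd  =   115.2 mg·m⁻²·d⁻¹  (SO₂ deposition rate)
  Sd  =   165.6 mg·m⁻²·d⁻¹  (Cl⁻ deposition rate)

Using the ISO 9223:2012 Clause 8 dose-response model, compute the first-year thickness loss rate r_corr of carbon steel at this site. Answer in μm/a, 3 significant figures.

r_corr = 73.0 μm/a

carbon steel: f(T) = +0.150·(T−10) [T≤10 °C] = -0.9150
  SO₂ term: 1.77·115.2^0.52·exp(0.02·76-0.9150) = 38.25
  Cl⁻ term: 0.102·165.6^0.62·exp(0.033·76+0.04·3.9) = 34.78
  r_corr = 38.25 + 34.78 = 73.04 μm/a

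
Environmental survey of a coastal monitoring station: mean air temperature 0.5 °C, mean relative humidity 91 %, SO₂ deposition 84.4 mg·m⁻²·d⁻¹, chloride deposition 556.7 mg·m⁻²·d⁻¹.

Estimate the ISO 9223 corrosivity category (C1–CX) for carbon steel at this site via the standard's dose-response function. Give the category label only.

C5

carbon steel: temperature factor f = +0.150·(-9.5) = -1.4250
  Pd branch = 1.77·Pd^0.52·e^(0.02·RH+f) = 26.38 μm/a
  Sd branch = 0.102·Sd^0.62·e^(0.033·RH+0.04·T) = 105.6 μm/a
  r_corr = 26.38 + 105.6 = 132 μm/a
132 μm/a falls in (80, 200] for carbon steel → category C5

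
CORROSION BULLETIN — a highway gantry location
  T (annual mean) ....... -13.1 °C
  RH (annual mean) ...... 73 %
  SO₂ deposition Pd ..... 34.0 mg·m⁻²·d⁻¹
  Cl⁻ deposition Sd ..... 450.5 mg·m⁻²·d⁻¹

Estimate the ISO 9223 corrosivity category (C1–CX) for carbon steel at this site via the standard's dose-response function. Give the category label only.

carbon steel: T≤10 °C ⇒ hinge +0.150·(-13.1−10) = -3.4650
  Pd branch = 1.77·Pd^0.52·e^(0.02·RH+f) = 1.491 μm/a
  Cl⁻ term: 0.102·450.5^0.62·exp(0.033·73+0.04·-13.1) = 29.68
  sum: 1.491 + 29.68 → r_corr = 31.18 μm/a
ISO 9223 Table 2 (carbon steel): 25 < 31.2 ≤ 50 μm/a ⇒ C3

C3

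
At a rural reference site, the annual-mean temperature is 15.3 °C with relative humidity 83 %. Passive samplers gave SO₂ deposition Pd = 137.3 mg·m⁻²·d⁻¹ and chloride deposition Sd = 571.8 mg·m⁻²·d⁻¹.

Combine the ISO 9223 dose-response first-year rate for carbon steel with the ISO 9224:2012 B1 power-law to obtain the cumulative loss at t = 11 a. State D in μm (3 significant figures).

carbon steel: f(T) = -0.054·(T−10) [T>10 °C] = -0.2862
  sulphur-dioxide contribution → 90.41 μm/a
  chloride contribution → 149.1 μm/a
  ⇒ r_corr(carbon steel) = 239.5 μm/a
Long-term exponent b (ISO 9224 Table 2, B1) = 0.523
  D(11) = 239.5 × 11^0.523 = 239.5 × 3.505 = 839.3 μm

D(11) = 839 μm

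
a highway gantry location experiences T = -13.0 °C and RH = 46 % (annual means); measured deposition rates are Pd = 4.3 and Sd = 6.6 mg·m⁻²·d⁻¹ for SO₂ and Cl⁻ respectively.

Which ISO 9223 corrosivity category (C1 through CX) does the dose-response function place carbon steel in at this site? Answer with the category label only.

carbon steel: T≤10 °C ⇒ hinge +0.150·(-13.0−10) = -3.4500
  sulphur-dioxide contribution → 0.301 μm/a
  chloride contribution → 0.8915 μm/a
  ⇒ r_corr(carbon steel) = 1.193 μm/a
Category bounds: 0…1.3 μm/a bracket r_corr ⇒ C1

C1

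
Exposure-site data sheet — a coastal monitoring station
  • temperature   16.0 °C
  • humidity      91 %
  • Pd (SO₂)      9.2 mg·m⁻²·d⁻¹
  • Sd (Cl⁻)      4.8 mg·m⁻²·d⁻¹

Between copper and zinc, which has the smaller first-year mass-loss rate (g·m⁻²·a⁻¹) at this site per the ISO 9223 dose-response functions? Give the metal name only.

copper: T>10 °C ⇒ hinge -0.080·(16.0−10) = -0.4800
  SO₂ term: 0.0053·9.2^0.26·exp(0.059·91-0.4800) = 1.254
  Cl⁻ term: 0.01025·4.8^0.27·exp(0.036·91+0.049·16.0) = 0.9076
  r_corr = 1.254 + 0.9076 = 2.161 μm/a
  mass loss = 2.161 μm/a × 8.96 g/cm³ = 19.36 g·m⁻²·a⁻¹
zinc: temperature factor f = -0.071·(6.0) = -0.4260
  SO₂ term: 0.0129·9.2^0.44·exp(0.046·91-0.4260) = 1.471
  Sd branch = 0.0175·Sd^0.57·e^(0.008·RH+0.085·T) = 0.3453 μm/a
  sum: 1.471 + 0.3453 → r_corr = 1.816 μm/a
  mass loss = 1.816 μm/a × 7.14 g/cm³ = 12.97 g·m⁻²·a⁻¹
Ordering by g·m⁻²·a⁻¹: copper (19.4) > zinc (13)

zinc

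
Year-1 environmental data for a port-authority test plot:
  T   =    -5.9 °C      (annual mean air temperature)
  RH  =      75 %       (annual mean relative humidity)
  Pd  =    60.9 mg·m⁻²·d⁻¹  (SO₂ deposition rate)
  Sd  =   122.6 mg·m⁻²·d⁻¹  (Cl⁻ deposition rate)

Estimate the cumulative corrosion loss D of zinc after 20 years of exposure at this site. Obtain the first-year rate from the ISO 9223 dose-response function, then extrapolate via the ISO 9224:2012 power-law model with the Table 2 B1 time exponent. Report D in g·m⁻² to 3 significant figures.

D(20) = 135 g·m⁻²

zinc: f(T) = +0.038·(T−10) [T≤10 °C] = -0.6042
  SO₂ term: 0.0129·60.9^0.44·exp(0.046·75-0.6042) = 1.354
  Cl⁻ term: 0.0175·122.6^0.57·exp(0.008·75+0.085·-5.9) = 0.2994
  r_corr = 1.354 + 0.2994 = 1.654 μm/a
ISO 9224: D(t) = r_corr · t^b with b = 0.813 (zinc, B1)
  D(20) = 1.654 × 20^0.813 = 1.654 × 11.42 = 18.89 μm
  Mass loss = 18.89 μm × 7.14 g/cm³ = 134.9 g·m⁻²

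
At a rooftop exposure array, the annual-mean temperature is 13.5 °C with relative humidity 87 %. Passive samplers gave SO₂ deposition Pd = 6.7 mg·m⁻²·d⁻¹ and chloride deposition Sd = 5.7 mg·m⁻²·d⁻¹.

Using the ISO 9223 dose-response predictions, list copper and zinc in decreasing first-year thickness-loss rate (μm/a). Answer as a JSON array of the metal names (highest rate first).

["copper", "zinc"]

copper: T>10 °C ⇒ hinge -0.080·(13.5−10) = -0.2800
  Pd branch = 0.0053·Pd^0.26·e^(0.059·RH+f) = 1.113 μm/a
  Cl⁻ term: 0.01025·5.7^0.27·exp(0.036·87+0.049·13.5) = 0.7283
  r_corr = 1.113 + 0.7283 = 1.842 μm/a
zinc: f(T) = -0.071·(T−10) [T>10 °C] = -0.2485
  Pd branch = 0.0129·Pd^0.44·e^(0.046·RH+f) = 1.271 μm/a
  Cl⁻ term: 0.0175·5.7^0.57·exp(0.008·87+0.085·13.5) = 0.2982
  sum: 1.271 + 0.2982 → r_corr = 1.569 μm/a
Ordering by μm/a: copper (1.84) > zinc (1.57)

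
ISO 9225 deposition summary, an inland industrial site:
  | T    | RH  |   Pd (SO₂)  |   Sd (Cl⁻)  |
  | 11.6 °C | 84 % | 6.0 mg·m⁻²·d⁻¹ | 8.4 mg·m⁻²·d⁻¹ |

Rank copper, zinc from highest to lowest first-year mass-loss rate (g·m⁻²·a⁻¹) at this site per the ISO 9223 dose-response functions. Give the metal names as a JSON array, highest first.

["copper", "zinc"]

copper: temperature factor f = -0.080·(1.6) = -0.1280
  sulphur-dioxide contribution → 1.055 μm/a
  chloride contribution → 0.6614 μm/a
  ⇒ r_corr(copper) = 1.717 μm/a
  mass loss = 1.717 μm/a × 8.96 g/cm³ = 15.38 g·m⁻²·a⁻¹
zinc: temperature factor f = -0.071·(1.6) = -0.1136
  sulphur-dioxide contribution → 1.207 μm/a
  chloride contribution → 0.309 μm/a
  total first-year rate 1.516 μm/a
  mass loss = 1.516 μm/a × 7.14 g/cm³ = 10.83 g·m⁻²·a⁻¹
Ordering by g·m⁻²·a⁻¹: copper (15.4) > zinc (10.8)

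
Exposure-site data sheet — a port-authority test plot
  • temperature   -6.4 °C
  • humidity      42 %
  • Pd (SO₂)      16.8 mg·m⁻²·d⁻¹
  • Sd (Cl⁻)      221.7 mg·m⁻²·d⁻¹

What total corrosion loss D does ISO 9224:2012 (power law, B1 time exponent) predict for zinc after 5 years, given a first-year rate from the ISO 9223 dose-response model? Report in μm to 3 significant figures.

D(5) = 1.75 μm

zinc: temperature factor f = +0.038·(-16.4) = -0.6232
  SO₂ term: 0.0129·16.8^0.44·exp(0.046·42-0.6232) = 0.1652
  Cl⁻ term: 0.0175·221.7^0.57·exp(0.008·42+0.085·-6.4) = 0.3089
  r_corr = 0.1652 + 0.3089 = 0.4741 μm/a
ISO 9224: D(t) = r_corr · t^b with b = 0.813 (zinc, B1)
  D(5) = 0.4741 × 5^0.813 = 0.4741 × 3.701 = 1.755 μm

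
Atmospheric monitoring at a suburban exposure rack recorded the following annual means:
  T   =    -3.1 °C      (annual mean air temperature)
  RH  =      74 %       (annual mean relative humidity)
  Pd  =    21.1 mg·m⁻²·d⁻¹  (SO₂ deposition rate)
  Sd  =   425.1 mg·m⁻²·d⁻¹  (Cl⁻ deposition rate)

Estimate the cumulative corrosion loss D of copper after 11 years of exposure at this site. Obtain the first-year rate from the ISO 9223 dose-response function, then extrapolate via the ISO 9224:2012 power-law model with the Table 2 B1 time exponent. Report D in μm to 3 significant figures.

copper: T≤10 °C ⇒ hinge +0.126·(-3.1−10) = -1.6506
  sulphur-dioxide contribution → 0.177 μm/a
  chloride contribution → 0.6478 μm/a
  ⇒ r_corr(copper) = 0.8247 μm/a
Long-term exponent b (ISO 9224 Table 2, B1) = 0.667
  D(11) = 0.8247 × 11^0.667 = 0.8247 × 4.95 = 4.082 μm

D(11) = 4.08 μm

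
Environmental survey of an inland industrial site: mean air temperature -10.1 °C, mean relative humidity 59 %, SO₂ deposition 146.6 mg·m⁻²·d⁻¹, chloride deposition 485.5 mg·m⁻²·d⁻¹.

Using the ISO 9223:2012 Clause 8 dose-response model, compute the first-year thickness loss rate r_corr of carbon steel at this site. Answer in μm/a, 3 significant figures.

r_corr = 25.9 μm/a

carbon steel: f(T) = +0.150·(T−10) [T≤10 °C] = -3.0150
  Pd branch = 1.77·Pd^0.52·e^(0.02·RH+f) = 3.779 μm/a
  Cl⁻ term: 0.102·485.5^0.62·exp(0.033·59+0.04·-10.1) = 22.09
  r_corr = 3.779 + 22.09 = 25.87 μm/a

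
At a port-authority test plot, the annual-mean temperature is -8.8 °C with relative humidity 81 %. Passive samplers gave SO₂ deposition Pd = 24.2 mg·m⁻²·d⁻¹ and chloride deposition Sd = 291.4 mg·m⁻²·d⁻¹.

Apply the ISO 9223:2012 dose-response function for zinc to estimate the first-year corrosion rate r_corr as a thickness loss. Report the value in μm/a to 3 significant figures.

r_corr = 1.47 μm/a

zinc: temperature factor f = +0.038·(-18.8) = -0.7144
  Pd branch = 0.0129·Pd^0.44·e^(0.046·RH+f) = 1.065 μm/a
  Sd branch = 0.0175·Sd^0.57·e^(0.008·RH+0.085·T) = 0.4021 μm/a
  sum: 1.065 + 0.4021 → r_corr = 1.467 μm/a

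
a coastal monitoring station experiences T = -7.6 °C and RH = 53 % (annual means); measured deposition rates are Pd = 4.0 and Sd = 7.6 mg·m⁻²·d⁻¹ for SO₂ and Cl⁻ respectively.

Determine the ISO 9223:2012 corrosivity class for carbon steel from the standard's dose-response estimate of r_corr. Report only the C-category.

carbon steel: f(T) = +0.150·(T−10) [T≤10 °C] = -2.6400
  Pd branch = 1.77·Pd^0.52·e^(0.02·RH+f) = 0.7497 μm/a
  Sd branch = 0.102·Sd^0.62·e^(0.033·RH+0.04·T) = 1.521 μm/a
  sum: 0.7497 + 1.521 → r_corr = 2.271 μm/a
2.27 μm/a falls in (1.3, 25] for carbon steel → category C2

C2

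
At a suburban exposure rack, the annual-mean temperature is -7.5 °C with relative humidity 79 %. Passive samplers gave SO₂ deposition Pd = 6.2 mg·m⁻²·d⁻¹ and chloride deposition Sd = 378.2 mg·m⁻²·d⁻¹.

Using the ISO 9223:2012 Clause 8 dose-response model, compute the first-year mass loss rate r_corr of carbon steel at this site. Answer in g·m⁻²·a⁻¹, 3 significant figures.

r_corr = 331 g·m⁻²·a⁻¹

carbon steel: temperature factor f = +0.150·(-17.5) = -2.6250
  sulphur-dioxide contribution → 1.608 μm/a
  chloride contribution → 40.62 μm/a
  ⇒ r_corr(carbon steel) = 42.22 μm/a
Convert to mass loss: 42.22 μm/a × 7.85 g/cm³ = 331.5 g·m⁻²·a⁻¹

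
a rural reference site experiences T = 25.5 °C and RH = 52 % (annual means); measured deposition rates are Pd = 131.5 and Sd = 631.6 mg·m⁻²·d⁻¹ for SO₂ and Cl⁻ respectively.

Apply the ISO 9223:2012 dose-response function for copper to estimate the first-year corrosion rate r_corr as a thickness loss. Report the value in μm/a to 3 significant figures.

copper: T>10 °C ⇒ hinge -0.080·(25.5−10) = -1.2400
  SO₂ term: 0.0053·131.5^0.26·exp(0.059·52-1.2400) = 0.1172
  Sd branch = 0.01025·Sd^0.27·e^(0.036·RH+0.049·T) = 1.326 μm/a
  r_corr = 0.1172 + 1.326 = 1.443 μm/a

r_corr = 1.44 μm/a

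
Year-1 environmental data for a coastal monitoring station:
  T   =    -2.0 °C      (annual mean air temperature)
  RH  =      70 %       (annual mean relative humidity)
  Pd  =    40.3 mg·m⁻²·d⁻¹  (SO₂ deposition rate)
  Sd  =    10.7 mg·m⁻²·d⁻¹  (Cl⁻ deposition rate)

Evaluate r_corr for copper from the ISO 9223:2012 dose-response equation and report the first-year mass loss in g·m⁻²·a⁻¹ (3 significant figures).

r_corr = 3.66 g·m⁻²·a⁻¹

copper: T≤10 °C ⇒ hinge +0.126·(-2.0−10) = -1.5120
  Pd branch = 0.0053·Pd^0.26·e^(0.059·RH+f) = 0.1899 μm/a
  Sd branch = 0.01025·Sd^0.27·e^(0.036·RH+0.049·T) = 0.219 μm/a
  sum: 0.1899 + 0.219 → r_corr = 0.409 μm/a
Convert to mass loss: 0.409 μm/a × 8.96 g/cm³ = 3.665 g·m⁻²·a⁻¹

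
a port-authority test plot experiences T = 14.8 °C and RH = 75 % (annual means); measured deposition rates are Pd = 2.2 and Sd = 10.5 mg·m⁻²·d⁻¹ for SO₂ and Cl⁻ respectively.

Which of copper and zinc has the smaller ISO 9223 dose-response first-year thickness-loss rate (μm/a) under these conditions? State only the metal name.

zinc

copper: f(T) = -0.080·(T−10) [T>10 °C] = -0.3840
  SO₂ term: 0.0053·2.2^0.26·exp(0.059·75-0.3840) = 0.3701
  Sd branch = 0.01025·Sd^0.27·e^(0.036·RH+0.049·T) = 0.5943 μm/a
  sum: 0.3701 + 0.5943 → r_corr = 0.9644 μm/a
zinc: T>10 °C ⇒ hinge -0.071·(14.8−10) = -0.3408
  Pd branch = 0.0129·Pd^0.44·e^(0.046·RH+f) = 0.4089 μm/a
  Cl⁻ term: 0.0175·10.5^0.57·exp(0.008·75+0.085·14.8) = 0.4286
  r_corr = 0.4089 + 0.4286 = 0.8374 μm/a
Ordering by μm/a: copper (0.964) > zinc (0.837)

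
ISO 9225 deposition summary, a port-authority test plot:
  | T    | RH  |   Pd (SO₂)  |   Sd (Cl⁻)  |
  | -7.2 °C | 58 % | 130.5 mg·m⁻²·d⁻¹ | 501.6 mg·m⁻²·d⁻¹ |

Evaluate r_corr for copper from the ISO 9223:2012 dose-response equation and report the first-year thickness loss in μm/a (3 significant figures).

r_corr = 0.377 μm/a

copper: temperature factor f = +0.126·(-17.2) = -2.1672
  sulphur-dioxide contribution → 0.06596 μm/a
  chloride contribution → 0.3115 μm/a
  ⇒ r_corr(copper) = 0.3774 μm/a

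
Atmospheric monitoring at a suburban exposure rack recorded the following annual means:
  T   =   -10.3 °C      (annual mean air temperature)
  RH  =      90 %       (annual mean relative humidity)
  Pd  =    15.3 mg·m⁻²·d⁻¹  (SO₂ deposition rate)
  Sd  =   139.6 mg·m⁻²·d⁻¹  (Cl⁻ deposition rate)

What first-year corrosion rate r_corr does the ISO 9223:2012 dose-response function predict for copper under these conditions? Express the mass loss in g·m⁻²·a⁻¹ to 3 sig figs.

r_corr = 6.88 g·m⁻²·a⁻¹

copper: temperature factor f = +0.126·(-20.3) = -2.5578
  sulphur-dioxide contribution → 0.1689 μm/a
  chloride contribution → 0.5995 μm/a
  total first-year rate 0.7683 μm/a
Convert to mass loss: 0.7683 μm/a × 8.96 g/cm³ = 6.884 g·m⁻²·a⁻¹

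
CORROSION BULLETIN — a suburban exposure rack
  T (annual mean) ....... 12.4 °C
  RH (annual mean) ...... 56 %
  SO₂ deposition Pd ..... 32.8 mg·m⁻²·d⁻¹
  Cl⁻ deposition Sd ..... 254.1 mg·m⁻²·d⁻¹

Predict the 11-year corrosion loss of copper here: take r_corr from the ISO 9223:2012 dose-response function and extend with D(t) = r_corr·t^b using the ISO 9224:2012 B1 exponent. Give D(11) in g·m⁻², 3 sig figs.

D(11) = 41.0 g·m⁻²

copper: f(T) = -0.080·(T−10) [T>10 °C] = -0.1920
  sulphur-dioxide contribution → 0.2951 μm/a
  chloride contribution → 0.6302 μm/a
  ⇒ r_corr(copper) = 0.9253 μm/a
ISO 9224: D(t) = r_corr · t^b with b = 0.667 (copper, B1)
  D(11) = 0.9253 × 11^0.667 = 0.9253 × 4.95 = 4.58 μm
  Mass loss = 4.58 μm × 8.96 g/cm³ = 41.04 g·m⁻²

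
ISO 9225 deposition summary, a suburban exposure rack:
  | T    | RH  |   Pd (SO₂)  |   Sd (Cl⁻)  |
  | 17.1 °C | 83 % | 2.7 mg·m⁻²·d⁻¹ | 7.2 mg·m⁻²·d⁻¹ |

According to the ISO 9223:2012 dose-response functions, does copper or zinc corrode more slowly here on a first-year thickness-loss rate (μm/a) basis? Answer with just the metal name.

copper: f(T) = -0.080·(T−10) [T>10 °C] = -0.5680
  Pd branch = 0.0053·Pd^0.26·e^(0.059·RH+f) = 0.5206 μm/a
  Cl⁻ term: 0.01025·7.2^0.27·exp(0.036·83+0.049·17.1) = 0.8013
  sum: 0.5206 + 0.8013 → r_corr = 1.322 μm/a
zinc: temperature factor f = -0.071·(7.1) = -0.5041
  SO₂ term: 0.0129·2.7^0.44·exp(0.046·83-0.5041) = 0.549
  Cl⁻ term: 0.0175·7.2^0.57·exp(0.008·83+0.085·17.1) = 0.4481
  sum: 0.549 + 0.4481 → r_corr = 0.9971 μm/a
Ordering by μm/a: copper (1.32) > zinc (0.997)

zinc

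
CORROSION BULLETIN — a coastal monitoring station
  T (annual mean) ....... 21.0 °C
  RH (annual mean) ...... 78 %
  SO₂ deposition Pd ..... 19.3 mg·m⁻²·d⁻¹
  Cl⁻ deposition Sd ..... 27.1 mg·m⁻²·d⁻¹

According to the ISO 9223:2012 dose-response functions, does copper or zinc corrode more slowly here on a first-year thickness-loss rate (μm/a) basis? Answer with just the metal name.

copper: f(T) = -0.080·(T−10) [T>10 °C] = -0.8800
  SO₂ term: 0.0053·19.3^0.26·exp(0.059·78-0.8800) = 0.4731
  Sd branch = 0.01025·Sd^0.27·e^(0.036·RH+0.049·T) = 1.159 μm/a
  r_corr = 0.4731 + 1.159 = 1.632 μm/a
zinc: T>10 °C ⇒ hinge -0.071·(21.0−10) = -0.7810
  Pd branch = 0.0129·Pd^0.44·e^(0.046·RH+f) = 0.7858 μm/a
  Cl⁻ term: 0.0175·27.1^0.57·exp(0.008·78+0.085·21.0) = 1.277
  sum: 0.7858 + 1.277 → r_corr = 2.062 μm/a
Ordering by μm/a: zinc (2.06) > copper (1.63)

copper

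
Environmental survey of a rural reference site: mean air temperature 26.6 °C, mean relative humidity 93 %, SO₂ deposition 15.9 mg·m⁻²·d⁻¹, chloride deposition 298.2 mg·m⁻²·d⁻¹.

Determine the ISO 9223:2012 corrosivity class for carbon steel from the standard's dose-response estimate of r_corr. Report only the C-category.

CX

carbon steel: temperature factor f = -0.054·(16.6) = -0.8964
  sulphur-dioxide contribution → 19.55 μm/a
  chloride contribution → 217.6 μm/a
  ⇒ r_corr(carbon steel) = 237.2 μm/a
ISO 9223 Table 2 (carbon steel): 200 < 237 ≤ 700 μm/a ⇒ CX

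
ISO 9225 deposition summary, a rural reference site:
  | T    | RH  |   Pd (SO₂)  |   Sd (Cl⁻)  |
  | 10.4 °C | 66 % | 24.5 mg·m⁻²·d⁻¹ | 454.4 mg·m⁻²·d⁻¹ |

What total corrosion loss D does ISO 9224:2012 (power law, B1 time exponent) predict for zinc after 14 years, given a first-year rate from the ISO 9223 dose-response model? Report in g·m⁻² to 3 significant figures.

zinc: f(T) = -0.071·(T−10) [T>10 °C] = -0.0284
  Pd branch = 0.0129·Pd^0.44·e^(0.046·RH+f) = 1.067 μm/a
  Cl⁻ term: 0.0175·454.4^0.57·exp(0.008·66+0.085·10.4) = 2.35
  r_corr = 1.067 + 2.35 = 3.416 μm/a
Long-term exponent b (ISO 9224 Table 2, B1) = 0.813
  D(14) = 3.416 × 14^0.813 = 3.416 × 8.547 = 29.2 μm
  Mass loss = 29.2 μm × 7.14 g/cm³ = 208.5 g·m⁻²

D(14) = 208 g·m⁻²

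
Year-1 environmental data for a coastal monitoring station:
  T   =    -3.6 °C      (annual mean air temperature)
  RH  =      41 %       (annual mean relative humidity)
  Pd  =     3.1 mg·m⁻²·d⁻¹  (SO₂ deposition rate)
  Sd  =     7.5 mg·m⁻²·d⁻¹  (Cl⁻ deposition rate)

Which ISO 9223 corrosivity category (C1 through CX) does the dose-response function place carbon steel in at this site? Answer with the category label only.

carbon steel: T≤10 °C ⇒ hinge +0.150·(-3.6−10) = -2.0400
  Pd branch = 1.77·Pd^0.52·e^(0.02·RH+f) = 0.9411 μm/a
  Cl⁻ term: 0.102·7.5^0.62·exp(0.033·41+0.04·-3.6) = 1.192
  sum: 0.9411 + 1.192 → r_corr = 2.133 μm/a
Category bounds: 1.3…25 μm/a bracket r_corr ⇒ C2

C2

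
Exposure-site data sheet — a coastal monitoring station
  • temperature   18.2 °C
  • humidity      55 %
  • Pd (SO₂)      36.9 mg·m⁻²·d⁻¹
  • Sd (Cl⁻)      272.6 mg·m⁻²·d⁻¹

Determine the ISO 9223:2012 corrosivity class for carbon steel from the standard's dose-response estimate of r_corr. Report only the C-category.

C4

carbon steel: f(T) = -0.054·(T−10) [T>10 °C] = -0.4428
  SO₂ term: 1.77·36.9^0.52·exp(0.02·55-0.4428) = 22.3
  Sd branch = 0.102·Sd^0.62·e^(0.033·RH+0.04·T) = 41.98 μm/a
  r_corr = 22.3 + 41.98 = 64.28 μm/a
64.3 μm/a falls in (50, 80] for carbon steel → category C4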